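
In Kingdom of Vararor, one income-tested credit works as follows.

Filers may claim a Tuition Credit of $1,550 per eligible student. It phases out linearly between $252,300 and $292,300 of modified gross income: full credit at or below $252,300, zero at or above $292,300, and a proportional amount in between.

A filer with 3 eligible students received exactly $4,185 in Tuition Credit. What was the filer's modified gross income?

$256,300

Full credit = 3 × $1,550 = $4,650.
$4,185 is 4,185/4,650 of the full $4,650, so 465/4,650 of the $40,000 range has been used: income = $252,300 + $40,000 × 465/4,650 = $256,300.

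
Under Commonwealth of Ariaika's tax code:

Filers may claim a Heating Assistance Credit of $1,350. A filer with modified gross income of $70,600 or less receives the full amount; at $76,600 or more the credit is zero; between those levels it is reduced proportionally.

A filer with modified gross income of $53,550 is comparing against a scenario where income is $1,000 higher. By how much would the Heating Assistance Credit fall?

At $53,550 — $53,550 is at or below the $70,600 threshold, so the full $1,350 applies.
At $54,550 — $54,550 is at or below the $70,600 threshold, so the full $1,350 applies.
Lost: $1,350 − $1,350 = $0.

$0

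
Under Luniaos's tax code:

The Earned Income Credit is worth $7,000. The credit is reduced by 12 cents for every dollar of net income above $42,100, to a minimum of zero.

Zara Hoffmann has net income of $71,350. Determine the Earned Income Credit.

$3,490

Earned Income Credit: 12% of the $29,250 excess over $42,100 is $3,510; credit = $7,000 − $3,510 = $3,490.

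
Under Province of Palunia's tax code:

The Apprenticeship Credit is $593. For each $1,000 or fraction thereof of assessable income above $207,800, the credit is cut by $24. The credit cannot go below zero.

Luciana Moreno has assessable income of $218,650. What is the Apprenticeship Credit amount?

Apprenticeship Credit: income exceeds $207,800 by $10,850, which is 11 full-or-partial $1,000 increments; reduction = 11 × $24 = $264, leaving $329.

$329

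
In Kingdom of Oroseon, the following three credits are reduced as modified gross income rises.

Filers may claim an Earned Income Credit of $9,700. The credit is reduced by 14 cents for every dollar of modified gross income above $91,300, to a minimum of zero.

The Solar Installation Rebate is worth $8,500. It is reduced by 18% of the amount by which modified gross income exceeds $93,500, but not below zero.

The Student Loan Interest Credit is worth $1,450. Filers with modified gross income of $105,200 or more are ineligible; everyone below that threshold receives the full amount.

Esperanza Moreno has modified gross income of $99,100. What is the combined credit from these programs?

Earned Income Credit: 14% of the $7,800 excess over $91,300 is $1,092; credit = $9,700 − $1,092 = $8,608.
Solar Installation Rebate: 18% of the $5,600 excess over $93,500 is $1,008; credit = $8,500 − $1,008 = $7,492.
Student Loan Interest Credit: $99,100 is below the $105,200 cutoff, so the full $1,450 applies.
Total: $8,608 + $7,492 + $1,450 = $17,550.

$17,550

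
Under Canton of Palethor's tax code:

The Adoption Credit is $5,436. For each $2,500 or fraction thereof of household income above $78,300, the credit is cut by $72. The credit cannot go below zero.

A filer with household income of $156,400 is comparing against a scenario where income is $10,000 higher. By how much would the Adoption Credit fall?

$288

At $156,400 — income exceeds $78,300 by $78,100, which is 32 full-or-partial $2,500 increments; reduction = 32 × $72 = $2,304, leaving $3,132.
At $166,400 — income exceeds $78,300 by $88,100, which is 36 full-or-partial $2,500 increments; reduction = 36 × $72 = $2,592, leaving $2,844.
Lost: $3,132 − $2,844 = $288.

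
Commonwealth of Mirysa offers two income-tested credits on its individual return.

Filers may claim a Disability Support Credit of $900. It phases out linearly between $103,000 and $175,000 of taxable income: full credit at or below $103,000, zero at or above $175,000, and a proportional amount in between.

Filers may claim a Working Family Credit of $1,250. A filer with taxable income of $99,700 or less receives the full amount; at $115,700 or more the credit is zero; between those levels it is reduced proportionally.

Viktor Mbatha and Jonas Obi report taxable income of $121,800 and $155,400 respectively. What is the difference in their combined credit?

$420

Viktor ($121,800): Disability Support Credit: $121,800 is $18,800 into a $72,000 phase-out range, leaving 53,200/72,000 of the credit: $900 × 53,200/72,000 = $665. Working Family Credit: $121,800 is at or above $115,700, so the credit is $0. total $665 + $0 = $665
Jonas ($155,400): Disability Support Credit: $155,400 is $52,400 into a $72,000 phase-out range, leaving 19,600/72,000 of the credit: $900 × 19,600/72,000 = $245. Working Family Credit: $155,400 is at or above $115,700, so the credit is $0. total $245 + $0 = $245
Difference: |$665 − $245| = $420.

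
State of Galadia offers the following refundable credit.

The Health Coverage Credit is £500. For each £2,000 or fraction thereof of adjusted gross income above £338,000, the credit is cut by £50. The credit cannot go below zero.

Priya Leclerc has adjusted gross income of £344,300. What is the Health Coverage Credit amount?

Health Coverage Credit: income exceeds £338,000 by £6,300, which is 4 full-or-partial £2,000 increments; reduction = 4 × £50 = £200, leaving £300.

£300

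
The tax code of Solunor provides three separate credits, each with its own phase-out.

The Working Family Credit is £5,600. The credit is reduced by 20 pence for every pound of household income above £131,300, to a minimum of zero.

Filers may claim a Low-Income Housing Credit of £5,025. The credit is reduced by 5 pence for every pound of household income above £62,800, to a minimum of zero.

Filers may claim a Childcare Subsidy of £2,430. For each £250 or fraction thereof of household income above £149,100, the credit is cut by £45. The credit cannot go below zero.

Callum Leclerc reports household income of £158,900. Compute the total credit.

£930

Working Family Credit: 20% of the £27,600 excess over £131,300 is £5,520; credit = £5,600 − £5,520 = £80.
Low-Income Housing Credit: 5% of the £96,100 excess over £62,800 is £4,805; credit = £5,025 − £4,805 = £220.
Childcare Subsidy: income exceeds £149,100 by £9,800, which is 40 full-or-partial £250 increments; reduction = 40 × £45 = £1,800, leaving £630.
Total: £80 + £220 + £630 = £930.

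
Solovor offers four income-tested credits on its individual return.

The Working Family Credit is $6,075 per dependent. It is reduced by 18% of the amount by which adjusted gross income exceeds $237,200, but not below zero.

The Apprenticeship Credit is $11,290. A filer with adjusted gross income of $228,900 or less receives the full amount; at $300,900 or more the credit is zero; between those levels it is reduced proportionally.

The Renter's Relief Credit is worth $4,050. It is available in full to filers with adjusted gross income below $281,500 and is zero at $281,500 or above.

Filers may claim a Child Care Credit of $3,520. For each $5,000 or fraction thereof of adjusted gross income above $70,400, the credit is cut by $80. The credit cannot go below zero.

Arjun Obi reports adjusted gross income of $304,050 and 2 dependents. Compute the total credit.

$117

Working Family Credit: base = 2 × $6,075 = $12,150. 18% of the $66,850 excess over $237,200 is $12,033; credit = $12,150 − $12,033 = $117.
Apprenticeship Credit: $304,050 is at or above $300,900, so the credit is $0.
Renter's Relief Credit: $304,050 meets or exceeds the $281,500 cutoff, so the credit is $0.
Child Care Credit: income exceeds $70,400 by $233,650 → 47 increments × $80 = $3,760 ≥ base, so the credit is $0.
Total: $117 + $0 + $0 + $0 = $117.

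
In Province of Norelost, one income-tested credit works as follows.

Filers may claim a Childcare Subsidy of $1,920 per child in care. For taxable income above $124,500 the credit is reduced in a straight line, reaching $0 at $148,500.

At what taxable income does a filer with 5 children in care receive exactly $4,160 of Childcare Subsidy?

$138,100

Full credit = 5 × $1,920 = $9,600.
$4,160 is 4,160/9,600 of the full $9,600, so 5,440/9,600 of the $24,000 range has been used: income = $124,500 + $24,000 × 5,440/9,600 = $138,100.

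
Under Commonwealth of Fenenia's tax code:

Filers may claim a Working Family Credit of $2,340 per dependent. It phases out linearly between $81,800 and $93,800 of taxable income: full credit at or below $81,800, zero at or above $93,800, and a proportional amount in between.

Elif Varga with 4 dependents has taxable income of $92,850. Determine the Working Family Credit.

Working Family Credit: base = 4 × $2,340 = $9,360. $92,850 is $11,050 into a $12,000 phase-out range, leaving 950/12,000 of the credit: $9,360 × 950/12,000 = $741.

$741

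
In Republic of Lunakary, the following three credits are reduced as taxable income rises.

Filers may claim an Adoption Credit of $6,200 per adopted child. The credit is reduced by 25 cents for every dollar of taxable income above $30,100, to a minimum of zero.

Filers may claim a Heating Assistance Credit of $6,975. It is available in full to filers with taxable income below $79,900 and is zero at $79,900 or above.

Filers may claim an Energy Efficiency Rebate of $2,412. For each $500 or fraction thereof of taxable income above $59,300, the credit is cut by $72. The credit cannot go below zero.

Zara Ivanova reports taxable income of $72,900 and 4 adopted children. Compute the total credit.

Adoption Credit: base = 4 × $6,200 = $24,800. 25% of the $42,800 excess over $30,100 is $10,700; credit = $24,800 − $10,700 = $14,100.
Heating Assistance Credit: $72,900 is below the $79,900 cutoff, so the full $6,975 applies.
Energy Efficiency Rebate: income exceeds $59,300 by $13,600, which is 28 full-or-partial $500 increments; reduction = 28 × $72 = $2,016, leaving $396.
Total: $14,100 + $6,975 + $396 = $21,471.

$21,471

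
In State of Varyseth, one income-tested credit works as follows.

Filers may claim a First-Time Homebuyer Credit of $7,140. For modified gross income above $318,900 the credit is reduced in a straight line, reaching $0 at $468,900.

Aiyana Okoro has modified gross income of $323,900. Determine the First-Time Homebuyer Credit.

$6,902

First-Time Homebuyer Credit: $323,900 is $5,000 into a $150,000 phase-out range, leaving 145,000/150,000 of the credit: $7,140 × 145,000/150,000 = $6,902.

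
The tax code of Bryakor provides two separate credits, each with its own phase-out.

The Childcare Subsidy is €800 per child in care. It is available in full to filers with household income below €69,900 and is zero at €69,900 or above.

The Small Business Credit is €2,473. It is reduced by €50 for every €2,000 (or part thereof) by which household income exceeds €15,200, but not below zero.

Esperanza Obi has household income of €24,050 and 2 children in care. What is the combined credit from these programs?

Childcare Subsidy: base = 2 × €800 = €1,600. €24,050 is below the €69,900 cutoff, so the full €1,600 applies.
Small Business Credit: income exceeds €15,200 by €8,850, which is 5 full-or-partial €2,000 increments; reduction = 5 × €50 = €250, leaving €2,223.
Total: €1,600 + €2,223 = €3,823.

€3,823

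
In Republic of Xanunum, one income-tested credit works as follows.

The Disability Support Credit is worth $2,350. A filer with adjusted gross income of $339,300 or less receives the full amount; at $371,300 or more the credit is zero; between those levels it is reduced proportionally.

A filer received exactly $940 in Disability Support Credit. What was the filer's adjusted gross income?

$940 is 940/2,350 of the full $2,350, so 1,410/2,350 of the $32,000 range has been used: income = $339,300 + $32,000 × 1,410/2,350 = $358,500.

$358,500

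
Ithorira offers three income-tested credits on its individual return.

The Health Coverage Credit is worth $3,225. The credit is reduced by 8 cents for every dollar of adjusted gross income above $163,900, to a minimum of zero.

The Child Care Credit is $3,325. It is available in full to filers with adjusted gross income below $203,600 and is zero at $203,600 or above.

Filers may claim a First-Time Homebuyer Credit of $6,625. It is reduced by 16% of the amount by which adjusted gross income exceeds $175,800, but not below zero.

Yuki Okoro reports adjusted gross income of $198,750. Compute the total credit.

$6,715

Health Coverage Credit: 8% of the $34,850 excess over $163,900 is $2,788; credit = $3,225 − $2,788 = $437.
Child Care Credit: $198,750 is below the $203,600 cutoff, so the full $3,325 applies.
First-Time Homebuyer Credit: 16% of the $22,950 excess over $175,800 is $3,672; credit = $6,625 − $3,672 = $2,953.
Total: $437 + $3,325 + $2,953 = $6,715.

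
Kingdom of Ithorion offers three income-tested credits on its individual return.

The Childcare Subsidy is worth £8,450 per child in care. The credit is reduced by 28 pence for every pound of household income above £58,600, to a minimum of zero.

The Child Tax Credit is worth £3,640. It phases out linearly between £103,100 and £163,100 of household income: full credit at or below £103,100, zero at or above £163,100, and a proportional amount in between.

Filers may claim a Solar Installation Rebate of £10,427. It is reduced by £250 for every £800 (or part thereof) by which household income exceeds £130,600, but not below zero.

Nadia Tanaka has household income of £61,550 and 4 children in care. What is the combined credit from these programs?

Childcare Subsidy: base = 4 × £8,450 = £33,800. 28% of the £2,950 excess over £58,600 is £826; credit = £33,800 − £826 = £32,974.
Child Tax Credit: £61,550 is at or below the £103,100 threshold, so the full £3,640 applies.
Solar Installation Rebate: £61,550 is at or below the £130,600 threshold, so the full £10,427 applies.
Total: £32,974 + £3,640 + £10,427 = £47,041.

£47,041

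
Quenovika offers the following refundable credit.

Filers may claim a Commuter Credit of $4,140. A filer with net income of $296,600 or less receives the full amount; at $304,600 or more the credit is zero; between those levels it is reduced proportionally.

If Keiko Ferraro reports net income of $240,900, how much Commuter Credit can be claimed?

$4,140

Commuter Credit: $240,900 is at or below the $296,600 threshold, so the full $4,140 applies.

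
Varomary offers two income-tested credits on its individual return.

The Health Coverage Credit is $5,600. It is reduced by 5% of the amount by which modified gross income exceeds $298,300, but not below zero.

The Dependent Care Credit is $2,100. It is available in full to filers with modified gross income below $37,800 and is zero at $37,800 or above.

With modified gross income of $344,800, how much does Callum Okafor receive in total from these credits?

$3,275

Health Coverage Credit: 5% of the $46,500 excess over $298,300 is $2,325; credit = $5,600 − $2,325 = $3,275.
Dependent Care Credit: $344,800 meets or exceeds the $37,800 cutoff, so the credit is $0.
Total: $3,275 + $0 = $3,275.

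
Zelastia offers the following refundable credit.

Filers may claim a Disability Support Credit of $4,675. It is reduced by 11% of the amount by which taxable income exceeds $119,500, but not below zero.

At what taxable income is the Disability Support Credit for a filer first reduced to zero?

$162,000

The credit falls by 11% of each dollar above $119,500, so it reaches zero when the excess is $4,675 / 11% = $42,500: income = $119,500 + $42,500 = $162,000.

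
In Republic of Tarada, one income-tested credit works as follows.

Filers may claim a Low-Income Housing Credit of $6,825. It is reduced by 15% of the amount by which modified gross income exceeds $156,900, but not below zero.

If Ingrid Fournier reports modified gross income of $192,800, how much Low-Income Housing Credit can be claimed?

Low-Income Housing Credit: 15% of the $35,900 excess over $156,900 is $5,385; credit = $6,825 − $5,385 = $1,440.

$1,440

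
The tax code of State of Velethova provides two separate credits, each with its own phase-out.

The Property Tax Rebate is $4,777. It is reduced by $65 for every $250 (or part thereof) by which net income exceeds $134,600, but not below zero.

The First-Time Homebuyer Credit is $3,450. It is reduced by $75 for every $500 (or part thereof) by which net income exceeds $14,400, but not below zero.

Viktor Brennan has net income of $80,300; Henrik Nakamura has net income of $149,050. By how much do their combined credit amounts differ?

Viktor ($80,300): Property Tax Rebate: $80,300 is at or below the $134,600 threshold, so the full $4,777 applies. First-Time Homebuyer Credit: income exceeds $14,400 by $65,900 → 132 increments × $75 = $9,900 ≥ base, so the credit is $0. total $4,777 + $0 = $4,777
Henrik ($149,050): Property Tax Rebate: income exceeds $134,600 by $14,450, which is 58 full-or-partial $250 increments; reduction = 58 × $65 = $3,770, leaving $1,007. First-Time Homebuyer Credit: income exceeds $14,400 by $134,650 → 270 increments × $75 = $20,250 ≥ base, so the credit is $0. total $1,007 + $0 = $1,007
Difference: |$4,777 − $1,007| = $3,770.

$3,770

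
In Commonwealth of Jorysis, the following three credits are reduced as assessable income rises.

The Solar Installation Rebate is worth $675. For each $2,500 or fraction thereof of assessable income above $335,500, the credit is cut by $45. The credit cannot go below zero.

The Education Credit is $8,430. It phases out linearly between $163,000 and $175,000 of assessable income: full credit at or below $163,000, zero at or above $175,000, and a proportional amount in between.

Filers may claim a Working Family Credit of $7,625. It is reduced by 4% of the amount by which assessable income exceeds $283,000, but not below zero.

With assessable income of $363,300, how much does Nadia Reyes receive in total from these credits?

$4,548

Solar Installation Rebate: income exceeds $335,500 by $27,800, which is 12 full-or-partial $2,500 increments; reduction = 12 × $45 = $540, leaving $135.
Education Credit: $363,300 is at or above $175,000, so the credit is $0.
Working Family Credit: 4% of the $80,300 excess over $283,000 is $3,212; credit = $7,625 − $3,212 = $4,413.
Total: $135 + $0 + $4,413 = $4,548.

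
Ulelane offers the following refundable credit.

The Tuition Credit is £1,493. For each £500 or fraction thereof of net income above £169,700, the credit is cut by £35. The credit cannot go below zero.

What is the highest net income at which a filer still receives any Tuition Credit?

£190,700

After 42 increments the reduction is 42 × £35 = £1,470, leaving £23; one more increment wipes it out. Increment 42 ends at excess 42 × £500 = £21,000, so the highest qualifying income is £169,700 + £21,000 = £190,700.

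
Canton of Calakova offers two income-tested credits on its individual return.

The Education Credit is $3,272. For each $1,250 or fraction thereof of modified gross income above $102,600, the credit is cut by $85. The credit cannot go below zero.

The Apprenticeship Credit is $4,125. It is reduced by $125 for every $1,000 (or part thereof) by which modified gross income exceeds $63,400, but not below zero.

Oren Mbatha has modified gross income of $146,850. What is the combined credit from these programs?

Education Credit: income exceeds $102,600 by $44,250, which is 36 full-or-partial $1,250 increments; reduction = 36 × $85 = $3,060, leaving $212.
Apprenticeship Credit: income exceeds $63,400 by $83,450 → 84 increments × $125 = $10,500 ≥ base, so the credit is $0.
Total: $212 + $0 = $212.

$212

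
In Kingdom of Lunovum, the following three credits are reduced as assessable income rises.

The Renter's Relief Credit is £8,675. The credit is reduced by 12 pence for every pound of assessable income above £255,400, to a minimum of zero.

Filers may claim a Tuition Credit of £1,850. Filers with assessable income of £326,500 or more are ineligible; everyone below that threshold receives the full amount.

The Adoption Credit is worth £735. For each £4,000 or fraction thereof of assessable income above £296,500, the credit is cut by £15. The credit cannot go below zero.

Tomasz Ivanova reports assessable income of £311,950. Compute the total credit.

Renter's Relief Credit: 12% of the £56,550 excess over £255,400 is £6,786; credit = £8,675 − £6,786 = £1,889.
Tuition Credit: £311,950 is below the £326,500 cutoff, so the full £1,850 applies.
Adoption Credit: income exceeds £296,500 by £15,450, which is 4 full-or-partial £4,000 increments; reduction = 4 × £15 = £60, leaving £675.
Total: £1,889 + £1,850 + £675 = £4,414.

£4,414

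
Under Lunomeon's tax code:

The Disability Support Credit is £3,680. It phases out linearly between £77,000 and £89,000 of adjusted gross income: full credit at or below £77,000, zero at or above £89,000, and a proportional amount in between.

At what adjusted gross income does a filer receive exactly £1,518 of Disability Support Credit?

£1,518 is 1,518/3,680 of the full £3,680, so 2,162/3,680 of the £12,000 range has been used: income = £77,000 + £12,000 × 2,162/3,680 = £84,050.

£84,050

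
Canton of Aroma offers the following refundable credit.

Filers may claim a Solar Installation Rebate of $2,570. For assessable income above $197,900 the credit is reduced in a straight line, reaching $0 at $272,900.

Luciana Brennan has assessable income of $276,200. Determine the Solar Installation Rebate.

$0

Solar Installation Rebate: $276,200 is at or above $272,900, so the credit is $0.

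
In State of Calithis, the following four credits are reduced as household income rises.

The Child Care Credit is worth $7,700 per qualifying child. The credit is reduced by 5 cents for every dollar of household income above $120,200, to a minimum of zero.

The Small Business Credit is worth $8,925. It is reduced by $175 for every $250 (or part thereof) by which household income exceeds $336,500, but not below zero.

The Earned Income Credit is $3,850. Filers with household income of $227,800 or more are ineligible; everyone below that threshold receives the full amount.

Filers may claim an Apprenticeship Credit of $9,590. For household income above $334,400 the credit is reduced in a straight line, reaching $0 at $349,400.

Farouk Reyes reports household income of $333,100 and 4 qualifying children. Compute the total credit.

$38,670

Child Care Credit: base = 4 × $7,700 = $30,800. 5% of the $212,900 excess over $120,200 is $10,645; credit = $30,800 − $10,645 = $20,155.
Small Business Credit: $333,100 is at or below the $336,500 threshold, so the full $8,925 applies.
Earned Income Credit: $333,100 meets or exceeds the $227,800 cutoff, so the credit is $0.
Apprenticeship Credit: $333,100 is at or below the $334,400 threshold, so the full $9,590 applies.
Total: $20,155 + $8,925 + $0 + $9,590 = $38,670.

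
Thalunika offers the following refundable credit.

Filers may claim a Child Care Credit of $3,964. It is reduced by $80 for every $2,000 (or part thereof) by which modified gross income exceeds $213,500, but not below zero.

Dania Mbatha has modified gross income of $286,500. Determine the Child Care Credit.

Child Care Credit: income exceeds $213,500 by $73,000, which is 37 full-or-partial $2,000 increments; reduction = 37 × $80 = $2,960, leaving $1,004.

$1,004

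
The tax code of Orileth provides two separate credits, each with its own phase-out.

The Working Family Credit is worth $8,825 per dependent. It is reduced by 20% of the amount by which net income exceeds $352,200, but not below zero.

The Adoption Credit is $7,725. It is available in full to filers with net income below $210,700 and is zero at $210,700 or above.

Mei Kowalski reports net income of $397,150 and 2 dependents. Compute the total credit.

Working Family Credit: base = 2 × $8,825 = $17,650. 20% of the $44,950 excess over $352,200 is $8,990; credit = $17,650 − $8,990 = $8,660.
Adoption Credit: $397,150 meets or exceeds the $210,700 cutoff, so the credit is $0.
Total: $8,660 + $0 = $8,660.

$8,660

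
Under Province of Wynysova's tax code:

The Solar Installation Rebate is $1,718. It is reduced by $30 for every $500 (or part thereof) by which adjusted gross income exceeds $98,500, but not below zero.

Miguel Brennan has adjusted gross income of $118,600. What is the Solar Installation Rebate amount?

$488

Solar Installation Rebate: income exceeds $98,500 by $20,100, which is 41 full-or-partial $500 increments; reduction = 41 × $30 = $1,230, leaving $488.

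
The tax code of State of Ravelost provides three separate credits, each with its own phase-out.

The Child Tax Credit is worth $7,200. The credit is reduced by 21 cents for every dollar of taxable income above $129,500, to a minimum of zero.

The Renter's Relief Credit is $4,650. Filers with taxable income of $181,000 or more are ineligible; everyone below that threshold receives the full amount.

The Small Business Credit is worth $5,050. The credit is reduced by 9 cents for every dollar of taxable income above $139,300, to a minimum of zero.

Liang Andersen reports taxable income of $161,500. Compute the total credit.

Child Tax Credit: 21% of the $32,000 excess over $129,500 is $6,720; credit = $7,200 − $6,720 = $480.
Renter's Relief Credit: $161,500 is below the $181,000 cutoff, so the full $4,650 applies.
Small Business Credit: 9% of the $22,200 excess over $139,300 is $1,998; credit = $5,050 − $1,998 = $3,052.
Total: $480 + $4,650 + $3,052 = $8,182.

$8,182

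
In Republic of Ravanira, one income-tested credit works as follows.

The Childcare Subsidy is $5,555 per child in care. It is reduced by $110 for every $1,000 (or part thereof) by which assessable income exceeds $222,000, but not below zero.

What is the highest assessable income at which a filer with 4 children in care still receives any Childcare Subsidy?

Full credit = 4 × $5,555 = $22,220.
After 201 increments the reduction is 201 × $110 = $22,110, leaving $110; one more increment wipes it out. Increment 201 ends at excess 201 × $1,000 = $201,000, so the highest qualifying income is $222,000 + $201,000 = $423,000.

$423,000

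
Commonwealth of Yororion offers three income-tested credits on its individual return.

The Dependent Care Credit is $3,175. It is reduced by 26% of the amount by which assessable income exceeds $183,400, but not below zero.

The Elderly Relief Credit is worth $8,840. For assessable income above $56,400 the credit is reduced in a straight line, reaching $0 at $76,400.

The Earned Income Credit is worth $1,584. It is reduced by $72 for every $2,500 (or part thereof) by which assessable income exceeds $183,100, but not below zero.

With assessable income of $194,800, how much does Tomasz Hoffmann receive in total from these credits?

Dependent Care Credit: 26% of the $11,400 excess over $183,400 is $2,964; credit = $3,175 − $2,964 = $211.
Elderly Relief Credit: $194,800 is at or above $76,400, so the credit is $0.
Earned Income Credit: income exceeds $183,100 by $11,700, which is 5 full-or-partial $2,500 increments; reduction = 5 × $72 = $360, leaving $1,224.
Total: $211 + $0 + $1,224 = $1,435.

$1,435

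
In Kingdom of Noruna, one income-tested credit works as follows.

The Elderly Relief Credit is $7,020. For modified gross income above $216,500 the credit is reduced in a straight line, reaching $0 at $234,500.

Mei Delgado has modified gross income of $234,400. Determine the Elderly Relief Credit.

$39

Elderly Relief Credit: $234,400 is $17,900 into a $18,000 phase-out range, leaving 100/18,000 of the credit: $7,020 × 100/18,000 = $39.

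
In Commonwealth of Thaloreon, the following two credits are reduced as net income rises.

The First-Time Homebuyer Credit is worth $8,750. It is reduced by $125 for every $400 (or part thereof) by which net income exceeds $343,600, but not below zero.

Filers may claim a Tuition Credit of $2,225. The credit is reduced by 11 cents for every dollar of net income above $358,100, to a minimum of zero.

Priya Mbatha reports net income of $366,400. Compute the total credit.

$2,937

First-Time Homebuyer Credit: income exceeds $343,600 by $22,800, which is 57 full-or-partial $400 increments; reduction = 57 × $125 = $7,125, leaving $1,625.
Tuition Credit: 11% of the $8,300 excess over $358,100 is $913; credit = $2,225 − $913 = $1,312.
Total: $1,625 + $1,312 = $2,937.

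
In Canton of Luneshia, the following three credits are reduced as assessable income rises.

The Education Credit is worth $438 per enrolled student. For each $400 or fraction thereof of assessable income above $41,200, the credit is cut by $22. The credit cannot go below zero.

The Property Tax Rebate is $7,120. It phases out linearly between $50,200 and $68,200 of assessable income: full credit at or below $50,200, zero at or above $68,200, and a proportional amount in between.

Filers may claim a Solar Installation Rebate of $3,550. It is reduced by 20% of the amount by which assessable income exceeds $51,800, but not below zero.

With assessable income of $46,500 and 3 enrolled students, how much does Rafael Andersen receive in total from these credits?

$11,676

Education Credit: base = 3 × $438 = $1,314. income exceeds $41,200 by $5,300, which is 14 full-or-partial $400 increments; reduction = 14 × $22 = $308, leaving $1,006.
Property Tax Rebate: $46,500 is at or below the $50,200 threshold, so the full $7,120 applies.
Solar Installation Rebate: $46,500 is at or below the $51,800 threshold, so the full $3,550 applies.
Total: $1,006 + $7,120 + $3,550 = $11,676.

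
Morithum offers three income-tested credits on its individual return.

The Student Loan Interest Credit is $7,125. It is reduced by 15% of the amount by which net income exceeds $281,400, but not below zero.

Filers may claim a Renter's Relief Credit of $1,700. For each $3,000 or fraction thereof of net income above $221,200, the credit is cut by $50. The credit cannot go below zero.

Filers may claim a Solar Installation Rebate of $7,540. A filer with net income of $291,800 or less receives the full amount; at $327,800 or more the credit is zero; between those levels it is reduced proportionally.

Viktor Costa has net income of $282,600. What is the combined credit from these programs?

$15,135

Student Loan Interest Credit: 15% of the $1,200 excess over $281,400 is $180; credit = $7,125 − $180 = $6,945.
Renter's Relief Credit: income exceeds $221,200 by $61,400, which is 21 full-or-partial $3,000 increments; reduction = 21 × $50 = $1,050, leaving $650.
Solar Installation Rebate: $282,600 is at or below the $291,800 threshold, so the full $7,540 applies.
Total: $6,945 + $650 + $7,540 = $15,135.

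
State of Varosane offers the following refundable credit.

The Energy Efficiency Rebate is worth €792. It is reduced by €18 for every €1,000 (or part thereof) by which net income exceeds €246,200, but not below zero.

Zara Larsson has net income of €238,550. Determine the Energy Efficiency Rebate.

€792

Energy Efficiency Rebate: €238,550 is at or below the €246,200 threshold, so the full €792 applies.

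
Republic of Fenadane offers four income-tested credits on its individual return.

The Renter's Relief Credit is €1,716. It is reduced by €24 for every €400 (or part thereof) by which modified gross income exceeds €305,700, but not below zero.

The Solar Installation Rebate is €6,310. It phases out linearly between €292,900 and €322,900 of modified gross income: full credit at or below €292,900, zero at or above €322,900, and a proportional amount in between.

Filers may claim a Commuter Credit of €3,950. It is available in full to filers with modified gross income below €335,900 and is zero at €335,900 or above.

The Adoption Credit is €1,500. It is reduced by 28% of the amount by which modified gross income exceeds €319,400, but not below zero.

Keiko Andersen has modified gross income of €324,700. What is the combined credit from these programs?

Renter's Relief Credit: income exceeds €305,700 by €19,000, which is 48 full-or-partial €400 increments; reduction = 48 × €24 = €1,152, leaving €564.
Solar Installation Rebate: €324,700 is at or above €322,900, so the credit is €0.
Commuter Credit: €324,700 is below the €335,900 cutoff, so the full €3,950 applies.
Adoption Credit: 28% of the €5,300 excess over €319,400 is €1,484; credit = €1,500 − €1,484 = €16.
Total: €564 + €0 + €3,950 + €16 = €4,530.

€4,530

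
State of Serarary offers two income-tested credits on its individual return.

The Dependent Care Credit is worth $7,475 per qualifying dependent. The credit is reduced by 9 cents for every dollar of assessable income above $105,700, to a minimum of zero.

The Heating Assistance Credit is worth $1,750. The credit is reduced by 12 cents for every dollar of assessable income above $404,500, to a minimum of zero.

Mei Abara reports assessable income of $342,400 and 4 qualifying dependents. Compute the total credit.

Dependent Care Credit: base = 4 × $7,475 = $29,900. 9% of the $236,700 excess over $105,700 is $21,303; credit = $29,900 − $21,303 = $8,597.
Heating Assistance Credit: $342,400 is at or below the $404,500 threshold, so the full $1,750 applies.
Total: $8,597 + $1,750 = $10,347.

$10,347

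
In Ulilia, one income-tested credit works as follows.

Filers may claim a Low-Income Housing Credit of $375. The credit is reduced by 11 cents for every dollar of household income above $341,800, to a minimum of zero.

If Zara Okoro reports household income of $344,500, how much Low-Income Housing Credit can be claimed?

$78

Low-Income Housing Credit: 11% of the $2,700 excess over $341,800 is $297; credit = $375 − $297 = $78.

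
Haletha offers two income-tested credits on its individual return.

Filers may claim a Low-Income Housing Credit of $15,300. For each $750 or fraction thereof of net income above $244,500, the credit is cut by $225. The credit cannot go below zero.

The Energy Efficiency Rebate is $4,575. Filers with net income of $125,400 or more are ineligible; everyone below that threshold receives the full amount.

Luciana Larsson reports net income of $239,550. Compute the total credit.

$15,300

Low-Income Housing Credit: $239,550 is at or below the $244,500 threshold, so the full $15,300 applies.
Energy Efficiency Rebate: $239,550 meets or exceeds the $125,400 cutoff, so the credit is $0.
Total: $15,300 + $0 = $15,300.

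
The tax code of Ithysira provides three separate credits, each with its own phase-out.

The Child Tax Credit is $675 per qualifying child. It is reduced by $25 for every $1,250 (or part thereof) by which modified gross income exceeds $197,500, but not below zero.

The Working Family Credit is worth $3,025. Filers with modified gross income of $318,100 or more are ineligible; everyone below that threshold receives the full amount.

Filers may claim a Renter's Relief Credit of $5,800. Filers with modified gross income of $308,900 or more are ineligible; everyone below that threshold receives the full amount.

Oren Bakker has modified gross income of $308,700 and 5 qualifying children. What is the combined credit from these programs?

Child Tax Credit: base = 5 × $675 = $3,375. income exceeds $197,500 by $111,200, which is 89 full-or-partial $1,250 increments; reduction = 89 × $25 = $2,225, leaving $1,150.
Working Family Credit: $308,700 is below the $318,100 cutoff, so the full $3,025 applies.
Renter's Relief Credit: $308,700 is below the $308,900 cutoff, so the full $5,800 applies.
Total: $1,150 + $3,025 + $5,800 = $9,975.

$9,975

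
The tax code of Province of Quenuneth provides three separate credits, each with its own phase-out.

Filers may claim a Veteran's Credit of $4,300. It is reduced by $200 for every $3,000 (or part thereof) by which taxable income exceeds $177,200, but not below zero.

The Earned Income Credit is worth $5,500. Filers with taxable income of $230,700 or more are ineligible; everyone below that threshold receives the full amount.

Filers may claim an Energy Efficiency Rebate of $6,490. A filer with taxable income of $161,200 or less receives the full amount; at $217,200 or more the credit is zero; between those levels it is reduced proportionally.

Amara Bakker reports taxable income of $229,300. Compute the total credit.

Veteran's Credit: income exceeds $177,200 by $52,100, which is 18 full-or-partial $3,000 increments; reduction = 18 × $200 = $3,600, leaving $700.
Earned Income Credit: $229,300 is below the $230,700 cutoff, so the full $5,500 applies.
Energy Efficiency Rebate: $229,300 is at or above $217,200, so the credit is $0.
Total: $700 + $5,500 + $0 = $6,200.

$6,200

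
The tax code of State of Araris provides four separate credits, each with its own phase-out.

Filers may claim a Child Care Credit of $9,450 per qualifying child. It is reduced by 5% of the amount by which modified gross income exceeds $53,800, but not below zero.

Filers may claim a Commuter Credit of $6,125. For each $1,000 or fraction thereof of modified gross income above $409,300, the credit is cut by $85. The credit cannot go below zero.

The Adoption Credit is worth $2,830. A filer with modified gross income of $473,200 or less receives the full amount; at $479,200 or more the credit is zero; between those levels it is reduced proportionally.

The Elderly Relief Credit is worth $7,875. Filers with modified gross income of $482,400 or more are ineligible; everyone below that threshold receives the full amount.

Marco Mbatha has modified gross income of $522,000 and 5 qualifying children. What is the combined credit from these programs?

Child Care Credit: base = 5 × $9,450 = $47,250. 5% of the $468,200 excess over $53,800 is $23,410; credit = $47,250 − $23,410 = $23,840.
Commuter Credit: income exceeds $409,300 by $112,700 → 113 increments × $85 = $9,605 ≥ base, so the credit is $0.
Adoption Credit: $522,000 is at or above $479,200, so the credit is $0.
Elderly Relief Credit: $522,000 meets or exceeds the $482,400 cutoff, so the credit is $0.
Total: $23,840 + $0 + $0 + $0 = $23,840.

$23,840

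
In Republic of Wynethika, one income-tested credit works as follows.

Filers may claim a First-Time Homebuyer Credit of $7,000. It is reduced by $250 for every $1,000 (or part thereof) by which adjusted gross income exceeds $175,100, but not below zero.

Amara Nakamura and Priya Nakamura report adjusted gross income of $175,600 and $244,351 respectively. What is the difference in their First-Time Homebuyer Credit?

$6,750

Amara ($175,600): First-Time Homebuyer Credit: income exceeds $175,100 by $500, which is 1 full-or-partial $1,000 increment; reduction = 1 × $250 = $250, leaving $6,750.
Priya ($244,351): First-Time Homebuyer Credit: income exceeds $175,100 by $69,251 → 70 increments × $250 = $17,500 ≥ base, so the credit is $0.
Difference: |$6,750 − $0| = $6,750.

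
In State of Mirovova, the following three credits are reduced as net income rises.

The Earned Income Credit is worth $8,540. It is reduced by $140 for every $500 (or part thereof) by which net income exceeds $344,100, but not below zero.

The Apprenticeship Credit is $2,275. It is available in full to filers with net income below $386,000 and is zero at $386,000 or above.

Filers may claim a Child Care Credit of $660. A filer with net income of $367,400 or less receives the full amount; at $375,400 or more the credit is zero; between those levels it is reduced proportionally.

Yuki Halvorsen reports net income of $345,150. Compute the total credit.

$11,055

Earned Income Credit: income exceeds $344,100 by $1,050, which is 3 full-or-partial $500 increments; reduction = 3 × $140 = $420, leaving $8,120.
Apprenticeship Credit: $345,150 is below the $386,000 cutoff, so the full $2,275 applies.
Child Care Credit: $345,150 is at or below the $367,400 threshold, so the full $660 applies.
Total: $8,120 + $2,275 + $660 = $11,055.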